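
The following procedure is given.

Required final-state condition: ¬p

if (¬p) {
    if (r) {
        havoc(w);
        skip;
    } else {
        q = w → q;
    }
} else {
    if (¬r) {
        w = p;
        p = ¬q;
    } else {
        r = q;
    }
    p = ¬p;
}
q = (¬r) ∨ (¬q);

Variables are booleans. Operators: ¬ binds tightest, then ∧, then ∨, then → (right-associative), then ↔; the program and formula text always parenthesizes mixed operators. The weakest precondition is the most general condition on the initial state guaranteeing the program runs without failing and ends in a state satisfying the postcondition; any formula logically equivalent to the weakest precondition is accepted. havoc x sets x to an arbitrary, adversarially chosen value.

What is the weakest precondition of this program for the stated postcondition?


Working backward. After the program, ¬p must hold.
Before q := (¬r) ∨ (¬q): ¬p
Then branch requires (r → (¬p)) ∧ ((¬r) → (¬p)); else branch requires ((¬r) → (¬q)) ∧ (r → p).
Before the if: ((¬p) → ((r → (¬p)) ∧ ((¬r) → (¬p)))) ∧ (p → (((¬r) → (¬q)) ∧ (r → p)))
Answer: WP = ((¬p) → ((r → (¬p)) ∧ ((¬r) → (¬p)))) ∧ (p → (((¬r) → (¬q)) ∧ (r → p)))


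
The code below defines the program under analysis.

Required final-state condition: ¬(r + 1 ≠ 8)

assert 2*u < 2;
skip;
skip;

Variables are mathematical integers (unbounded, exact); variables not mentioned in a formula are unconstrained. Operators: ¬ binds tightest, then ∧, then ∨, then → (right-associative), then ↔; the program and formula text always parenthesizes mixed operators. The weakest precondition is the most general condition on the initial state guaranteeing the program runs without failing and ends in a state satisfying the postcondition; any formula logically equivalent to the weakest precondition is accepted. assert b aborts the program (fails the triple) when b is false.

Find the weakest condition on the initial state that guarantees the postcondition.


Working backward. After the program, the postcondition ¬(r + 1 ≠ 8) must hold; in canonical form it is ¬(r ≠ 7).
Before skip: ¬(r ≠ 7)
Before skip: ¬(r ≠ 7)
Before assert 2*u < 2: 2*u < 2 ∧ (¬(r ≠ 7))
Answer: WP = 2*u < 2 ∧ (¬(r ≠ 7))


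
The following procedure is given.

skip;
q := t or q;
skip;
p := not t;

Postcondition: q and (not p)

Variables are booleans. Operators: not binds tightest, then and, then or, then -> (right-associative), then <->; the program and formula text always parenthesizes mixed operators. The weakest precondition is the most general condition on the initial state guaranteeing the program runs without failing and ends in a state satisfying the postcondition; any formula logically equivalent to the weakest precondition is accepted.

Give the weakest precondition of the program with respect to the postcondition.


Working backward. After the program, q and (not p) must hold.
Before p := not t: q and t
Before skip: q and t
Before q := t or q: (t or q) and t
Before skip: (t or q) and t
Answer: WP = (t or q) and t


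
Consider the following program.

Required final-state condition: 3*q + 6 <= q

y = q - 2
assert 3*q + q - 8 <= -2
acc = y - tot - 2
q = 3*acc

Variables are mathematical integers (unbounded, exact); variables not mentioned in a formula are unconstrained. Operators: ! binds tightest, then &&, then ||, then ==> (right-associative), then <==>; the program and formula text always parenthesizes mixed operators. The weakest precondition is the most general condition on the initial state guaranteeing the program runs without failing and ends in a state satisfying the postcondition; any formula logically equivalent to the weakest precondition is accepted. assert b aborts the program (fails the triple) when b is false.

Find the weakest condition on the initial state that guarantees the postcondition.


Working backward. After the program, the postcondition 3*q + 6 <= q must hold; in canonical form it is 2*q <= -6.
Before q := 3*acc: 6*acc <= -6
Before acc := y - tot - 2: 6*y <= 6*tot + 6
Before assert 3*q + q - 8 <= -2: 4*q <= 6 && 6*y <= 6*tot + 6
Before y := q - 2: 4*q <= 6 && 6*q <= 6*tot + 18
Answer: WP = 4*q <= 6 && 6*q <= 6*tot + 18


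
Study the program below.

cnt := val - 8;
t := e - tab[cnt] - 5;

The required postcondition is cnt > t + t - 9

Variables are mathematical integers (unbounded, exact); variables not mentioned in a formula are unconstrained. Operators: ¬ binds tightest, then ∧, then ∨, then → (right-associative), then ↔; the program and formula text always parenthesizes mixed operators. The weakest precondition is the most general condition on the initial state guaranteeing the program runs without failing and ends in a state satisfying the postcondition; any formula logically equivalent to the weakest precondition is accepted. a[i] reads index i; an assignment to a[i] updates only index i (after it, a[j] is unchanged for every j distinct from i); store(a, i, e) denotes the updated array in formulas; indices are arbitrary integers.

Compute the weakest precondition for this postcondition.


Working backward. After the program, the postcondition cnt > t + t - 9 must hold; in canonical form it is cnt > 2*t - 9.
Before t := e - tab[cnt] - 5: 2*tab[cnt] + cnt > 2*e - 19
Before cnt := val - 8: 2*tab[val - 8] + val > 2*e - 11
Answer: WP = 2*tab[val - 8] + val > 2*e - 11


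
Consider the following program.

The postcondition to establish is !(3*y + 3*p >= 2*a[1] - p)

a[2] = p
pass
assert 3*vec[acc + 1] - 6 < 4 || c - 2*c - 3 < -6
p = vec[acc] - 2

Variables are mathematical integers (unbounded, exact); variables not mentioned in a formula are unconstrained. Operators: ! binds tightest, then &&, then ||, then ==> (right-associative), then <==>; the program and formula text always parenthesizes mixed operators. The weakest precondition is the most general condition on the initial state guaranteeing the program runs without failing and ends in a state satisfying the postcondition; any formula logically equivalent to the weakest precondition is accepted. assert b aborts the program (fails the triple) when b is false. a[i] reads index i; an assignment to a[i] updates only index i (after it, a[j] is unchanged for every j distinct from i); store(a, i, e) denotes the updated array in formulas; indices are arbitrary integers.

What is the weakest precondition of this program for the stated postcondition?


Working backward. After the program, the postcondition !(3*y + 3*p >= 2*a[1] - p) must hold; in canonical form it is !(4*p + 3*y >= 2*a[1]).
Before p := vec[acc] - 2: !(4*vec[acc] + 3*y >= 2*a[1] + 8)
Before assert 3*vec[acc + 1] - 6 < 4 || c - 2*c - 3 < -6: (3*vec[acc + 1] < 10 || c > 3) && (!(4*vec[acc] + 3*y >= 2*a[1] + 8))
Before skip: (3*vec[acc + 1] < 10 || c > 3) && (!(4*vec[acc] + 3*y >= 2*a[1] + 8))
Before a[2] := p: (3*vec[acc + 1] < 10 || c > 3) && (!(4*vec[acc] + 3*y >= 2*a[1] + 8))
Answer: WP = (3*vec[acc + 1] < 10 || c > 3) && (!(4*vec[acc] + 3*y >= 2*a[1] + 8))


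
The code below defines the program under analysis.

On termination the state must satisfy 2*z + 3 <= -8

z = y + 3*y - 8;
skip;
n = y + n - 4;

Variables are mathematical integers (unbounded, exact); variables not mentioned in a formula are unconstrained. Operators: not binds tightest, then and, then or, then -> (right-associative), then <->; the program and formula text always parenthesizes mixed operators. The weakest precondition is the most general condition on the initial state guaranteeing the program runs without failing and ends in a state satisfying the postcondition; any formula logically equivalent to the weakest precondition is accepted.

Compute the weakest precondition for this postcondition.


Working backward. After the program, the postcondition 2*z + 3 <= -8 must hold; in canonical form it is 2*z <= -11.
Before n := y + n - 4: 2*z <= -11
Before skip: 2*z <= -11
Before z := y + 3*y - 8: 8*y <= 5
Answer: WP = 8*y <= 5


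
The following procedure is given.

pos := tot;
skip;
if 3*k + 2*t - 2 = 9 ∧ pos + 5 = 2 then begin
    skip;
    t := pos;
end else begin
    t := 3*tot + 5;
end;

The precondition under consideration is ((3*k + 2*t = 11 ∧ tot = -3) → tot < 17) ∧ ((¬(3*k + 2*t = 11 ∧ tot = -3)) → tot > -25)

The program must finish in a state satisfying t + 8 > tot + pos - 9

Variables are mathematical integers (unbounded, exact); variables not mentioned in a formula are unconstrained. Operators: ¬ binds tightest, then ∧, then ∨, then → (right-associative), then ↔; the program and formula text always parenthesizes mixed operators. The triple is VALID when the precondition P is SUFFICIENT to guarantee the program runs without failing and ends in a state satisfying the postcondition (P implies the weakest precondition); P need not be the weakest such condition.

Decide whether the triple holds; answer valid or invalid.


Working backward. After the program, the postcondition t + 8 > tot + pos - 9 must hold; in canonical form it is t > pos + tot - 17.
Then branch requires tot < 17; else branch requires 2*tot > pos - 22.
Before the if: ((3*k + 2*t = 11 ∧ pos = -3) → tot < 17) ∧ ((¬(3*k + 2*t = 11 ∧ pos = -3)) → 2*tot > pos - 22)
Before skip: ((3*k + 2*t = 11 ∧ pos = -3) → tot < 17) ∧ ((¬(3*k + 2*t = 11 ∧ pos = -3)) → 2*tot > pos - 22)
Before pos := tot: ((3*k + 2*t = 11 ∧ tot = -3) → tot < 17) ∧ ((¬(3*k + 2*t = 11 ∧ tot = -3)) → tot > -22)
The weakest precondition is ((3*k + 2*t = 11 ∧ tot = -3) → tot < 17) ∧ ((¬(3*k + 2*t = 11 ∧ tot = -3)) → tot > -22).
Check whether ((3*k + 2*t = 11 ∧ tot = -3) → tot < 17) ∧ ((¬(3*k + 2*t = 11 ∧ tot = -3)) → tot > -25) implies it.
Countermodel: at the initial state k = 0, t = 6, tot = -22, the precondition holds but the weakest precondition fails.
Answer: invalid


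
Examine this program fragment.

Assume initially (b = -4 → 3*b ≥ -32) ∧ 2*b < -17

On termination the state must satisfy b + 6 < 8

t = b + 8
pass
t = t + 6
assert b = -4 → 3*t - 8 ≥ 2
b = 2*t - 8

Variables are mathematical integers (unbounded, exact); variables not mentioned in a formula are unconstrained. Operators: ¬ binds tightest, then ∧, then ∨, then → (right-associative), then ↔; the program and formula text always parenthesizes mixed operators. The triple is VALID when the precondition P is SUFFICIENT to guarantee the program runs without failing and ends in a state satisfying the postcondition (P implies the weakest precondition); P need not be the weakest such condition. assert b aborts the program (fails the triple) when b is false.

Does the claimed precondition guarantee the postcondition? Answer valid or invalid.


Working backward. After the program, the postcondition b + 6 < 8 must hold; in canonical form it is b < 2.
Before b := 2*t - 8: 2*t < 10
Before assert b = -4 → 3*t - 8 ≥ 2: (b = -4 → 3*t ≥ 10) ∧ 2*t < 10
Before t := t + 6: (b = -4 → 3*t ≥ -8) ∧ 2*t < -2
Before skip: (b = -4 → 3*t ≥ -8) ∧ 2*t < -2
Before t := b + 8: (b = -4 → 3*b ≥ -32) ∧ 2*b < -18
The weakest precondition is (b = -4 → 3*b ≥ -32) ∧ 2*b < -18.
Check whether (b = -4 → 3*b ≥ -32) ∧ 2*b < -17 implies it.
Countermodel: at the initial state b = -9, the precondition holds but the weakest precondition fails.
Answer: invalid


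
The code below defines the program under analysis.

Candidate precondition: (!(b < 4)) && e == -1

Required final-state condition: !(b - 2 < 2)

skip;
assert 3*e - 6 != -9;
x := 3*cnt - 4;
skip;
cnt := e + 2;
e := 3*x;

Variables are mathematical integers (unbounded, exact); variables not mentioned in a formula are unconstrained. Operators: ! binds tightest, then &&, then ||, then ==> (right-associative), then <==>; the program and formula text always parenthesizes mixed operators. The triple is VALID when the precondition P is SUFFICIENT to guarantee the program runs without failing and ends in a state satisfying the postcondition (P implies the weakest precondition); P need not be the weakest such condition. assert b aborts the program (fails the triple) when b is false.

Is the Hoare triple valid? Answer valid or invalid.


Working backward. After the program, the postcondition !(b - 2 < 2) must hold; in canonical form it is !(b < 4).
Before e := 3*x: !(b < 4)
Before cnt := e + 2: !(b < 4)
Before skip: !(b < 4)
Before x := 3*cnt - 4: !(b < 4)
Before assert 3*e - 6 != -9: 3*e != -3 && (!(b < 4))
Before skip: 3*e != -3 && (!(b < 4))
The weakest precondition is 3*e != -3 && (!(b < 4)).
Check whether (!(b < 4)) && e == -1 implies it.
Countermodel: at the initial state b = 4, e = -1, the precondition holds but the weakest precondition fails.
Answer: invalid


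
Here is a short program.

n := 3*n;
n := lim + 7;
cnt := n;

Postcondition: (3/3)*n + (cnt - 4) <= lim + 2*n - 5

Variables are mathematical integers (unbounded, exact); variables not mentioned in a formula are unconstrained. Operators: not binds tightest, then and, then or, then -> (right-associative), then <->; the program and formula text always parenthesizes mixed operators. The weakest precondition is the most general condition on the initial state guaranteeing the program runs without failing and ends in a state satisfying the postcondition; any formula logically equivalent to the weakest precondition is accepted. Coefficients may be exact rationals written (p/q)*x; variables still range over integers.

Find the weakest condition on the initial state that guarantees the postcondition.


Working backward. After the program, the postcondition (3/3)*n + (cnt - 4) <= lim + 2*n - 5 must hold; in canonical form it is cnt <= lim + n - 1.
Before cnt := n: lim >= 1
Before n := lim + 7: lim >= 1
Before n := 3*n: lim >= 1
Answer: WP = lim >= 1


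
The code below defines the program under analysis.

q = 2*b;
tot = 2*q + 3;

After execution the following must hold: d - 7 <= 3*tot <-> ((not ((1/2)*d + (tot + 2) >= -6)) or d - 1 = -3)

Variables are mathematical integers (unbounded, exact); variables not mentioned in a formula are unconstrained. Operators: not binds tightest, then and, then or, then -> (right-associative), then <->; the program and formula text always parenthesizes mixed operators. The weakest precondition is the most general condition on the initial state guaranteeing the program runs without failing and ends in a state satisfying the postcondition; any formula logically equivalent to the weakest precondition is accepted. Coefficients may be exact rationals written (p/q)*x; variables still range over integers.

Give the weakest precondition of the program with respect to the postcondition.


Working backward. After the program, the postcondition d - 7 <= 3*tot <-> ((not ((1/2)*d + (tot + 2) >= -6)) or d - 1 = -3) must hold; in canonical form it is d <= 3*tot + 7 <-> ((not ((1/2)*d + tot >= -8)) or d = -2).
Before tot := 2*q + 3: d <= 6*q + 16 <-> ((not ((1/2)*d + 2*q >= -11)) or d = -2)
Before q := 2*b: d <= 12*b + 16 <-> ((not (4*b + (1/2)*d >= -11)) or d = -2)
Answer: WP = d <= 12*b + 16 <-> ((not (4*b + (1/2)*d >= -11)) or d = -2)


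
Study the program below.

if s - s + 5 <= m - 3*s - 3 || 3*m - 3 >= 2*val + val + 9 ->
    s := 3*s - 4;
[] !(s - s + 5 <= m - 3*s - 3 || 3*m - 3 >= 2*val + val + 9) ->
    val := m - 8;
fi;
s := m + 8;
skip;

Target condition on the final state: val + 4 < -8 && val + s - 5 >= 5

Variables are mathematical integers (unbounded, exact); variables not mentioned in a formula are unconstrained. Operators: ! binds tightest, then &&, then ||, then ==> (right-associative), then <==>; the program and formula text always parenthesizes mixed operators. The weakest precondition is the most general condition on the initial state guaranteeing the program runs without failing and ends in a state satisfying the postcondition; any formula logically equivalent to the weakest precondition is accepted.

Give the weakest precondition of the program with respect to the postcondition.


Working backward. After the program, the postcondition val + 4 < -8 && val + s - 5 >= 5 must hold; in canonical form it is val < -12 && s + val >= 10.
Before skip: val < -12 && s + val >= 10
Before s := m + 8: val < -12 && m + val >= 2
Then branch requires val < -12 && m + val >= 2; else branch requires m < -4 && 2*m >= 10.
Before the if: ((3*s <= m - 8 || 3*m >= 3*val + 12) ==> (val < -12 && m + val >= 2)) && ((!(3*s <= m - 8 || 3*m >= 3*val + 12)) ==> (m < -4 && 2*m >= 10))
Answer: WP = ((3*s <= m - 8 || 3*m >= 3*val + 12) ==> (val < -12 && m + val >= 2)) && ((!(3*s <= m - 8 || 3*m >= 3*val + 12)) ==> (m < -4 && 2*m >= 10))


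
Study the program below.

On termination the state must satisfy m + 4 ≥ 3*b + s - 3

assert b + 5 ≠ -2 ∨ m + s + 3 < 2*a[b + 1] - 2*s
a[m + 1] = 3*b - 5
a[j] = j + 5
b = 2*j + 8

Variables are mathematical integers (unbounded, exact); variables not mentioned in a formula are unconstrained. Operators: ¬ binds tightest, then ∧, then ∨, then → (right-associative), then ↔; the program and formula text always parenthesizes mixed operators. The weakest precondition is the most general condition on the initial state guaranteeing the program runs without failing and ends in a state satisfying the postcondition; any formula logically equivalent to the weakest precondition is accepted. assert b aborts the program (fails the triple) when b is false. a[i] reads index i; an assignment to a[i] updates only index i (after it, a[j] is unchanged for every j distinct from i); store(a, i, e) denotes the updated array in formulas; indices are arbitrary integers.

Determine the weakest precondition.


Working backward. After the program, the postcondition m + 4 ≥ 3*b + s - 3 must hold; in canonical form it is m ≥ 3*b + s - 7.
Before b := 2*j + 8: m ≥ 6*j + s + 17
Before a[j] := j + 5: m ≥ 6*j + s + 17
Before a[m + 1] := 3*b - 5: m ≥ 6*j + s + 17
Before assert b + 5 ≠ -2 ∨ m + s + 3 < 2*a[b + 1] - 2*s: (b ≠ -7 ∨ m + 3*s < 2*a[b + 1] - 3) ∧ m ≥ 6*j + s + 17
Answer: WP = (b ≠ -7 ∨ m + 3*s < 2*a[b + 1] - 3) ∧ m ≥ 6*j + s + 17


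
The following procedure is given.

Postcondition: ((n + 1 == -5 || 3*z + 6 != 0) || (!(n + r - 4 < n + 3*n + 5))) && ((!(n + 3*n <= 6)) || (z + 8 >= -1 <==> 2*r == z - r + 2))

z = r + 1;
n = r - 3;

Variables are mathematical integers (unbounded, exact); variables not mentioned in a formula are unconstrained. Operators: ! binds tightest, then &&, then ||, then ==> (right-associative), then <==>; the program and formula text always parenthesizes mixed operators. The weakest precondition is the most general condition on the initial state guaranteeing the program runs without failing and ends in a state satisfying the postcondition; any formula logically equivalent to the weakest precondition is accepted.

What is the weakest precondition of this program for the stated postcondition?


Working backward. After the program, the postcondition ((n + 1 == -5 || 3*z + 6 != 0) || (!(n + r - 4 < n + 3*n + 5))) && ((!(n + 3*n <= 6)) || (z + 8 >= -1 <==> 2*r == z - r + 2)) must hold; in canonical form it is (n == -6 || 3*z != -6 || (!(r < 3*n + 9))) && ((!(4*n <= 6)) || (z >= -9 <==> 3*r == z + 2)).
Before n := r - 3: (r == -3 || 3*z != -6 || (!(2*r > 0))) && ((!(4*r <= 18)) || (z >= -9 <==> 3*r == z + 2))
Before z := r + 1: (r == -3 || 3*r != -9 || (!(2*r > 0))) && ((!(4*r <= 18)) || (r >= -10 <==> 2*r == 3))
Answer: WP = (r == -3 || 3*r != -9 || (!(2*r > 0))) && ((!(4*r <= 18)) || (r >= -10 <==> 2*r == 3))


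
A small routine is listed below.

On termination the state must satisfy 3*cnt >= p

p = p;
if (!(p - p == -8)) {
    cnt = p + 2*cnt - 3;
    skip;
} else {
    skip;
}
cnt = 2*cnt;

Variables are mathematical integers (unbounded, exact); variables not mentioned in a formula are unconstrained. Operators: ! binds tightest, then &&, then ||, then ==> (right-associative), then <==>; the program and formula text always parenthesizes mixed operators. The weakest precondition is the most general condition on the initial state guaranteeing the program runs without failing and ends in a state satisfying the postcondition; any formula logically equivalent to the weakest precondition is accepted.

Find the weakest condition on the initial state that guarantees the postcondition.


Working backward. After the program, 3*cnt >= p must hold.
Before cnt := 2*cnt: 6*cnt >= p
Then branch requires 12*cnt + 5*p >= 18; else branch requires 6*cnt >= p.
Before the if: 12*cnt + 5*p >= 18
Before p := p: 12*cnt + 5*p >= 18
Answer: WP = 12*cnt + 5*p >= 18


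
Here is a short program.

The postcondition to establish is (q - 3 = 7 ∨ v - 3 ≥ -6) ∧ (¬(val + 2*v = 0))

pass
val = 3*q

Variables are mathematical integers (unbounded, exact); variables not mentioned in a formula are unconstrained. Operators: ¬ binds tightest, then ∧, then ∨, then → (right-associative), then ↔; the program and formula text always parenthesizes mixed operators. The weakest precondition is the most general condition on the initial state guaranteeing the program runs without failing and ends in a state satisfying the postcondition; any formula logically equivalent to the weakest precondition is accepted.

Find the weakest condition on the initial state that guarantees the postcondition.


Working backward. After the program, the postcondition (q - 3 = 7 ∨ v - 3 ≥ -6) ∧ (¬(val + 2*v = 0)) must hold; in canonical form it is (q = 10 ∨ v ≥ -3) ∧ (¬(2*v + val = 0)).
Before val := 3*q: (q = 10 ∨ v ≥ -3) ∧ (¬(3*q + 2*v = 0))
Before skip: (q = 10 ∨ v ≥ -3) ∧ (¬(3*q + 2*v = 0))
Answer: WP = (q = 10 ∨ v ≥ -3) ∧ (¬(3*q + 2*v = 0))


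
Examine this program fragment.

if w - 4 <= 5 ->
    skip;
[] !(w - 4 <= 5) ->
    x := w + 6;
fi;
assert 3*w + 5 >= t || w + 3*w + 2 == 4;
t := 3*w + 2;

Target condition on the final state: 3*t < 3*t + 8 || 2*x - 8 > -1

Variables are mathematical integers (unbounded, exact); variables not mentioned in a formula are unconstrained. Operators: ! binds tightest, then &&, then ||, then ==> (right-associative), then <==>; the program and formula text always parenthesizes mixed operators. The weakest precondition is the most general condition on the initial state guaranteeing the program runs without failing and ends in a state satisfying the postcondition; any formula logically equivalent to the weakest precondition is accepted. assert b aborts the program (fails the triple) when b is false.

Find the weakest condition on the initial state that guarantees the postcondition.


Working backward. After the program, the postcondition 3*t < 3*t + 8 || 2*x - 8 > -1 must hold; in canonical form it is true.
Before t := 3*w + 2: true
Before assert 3*w + 5 >= t || w + 3*w + 2 == 4: 3*w >= t - 5 || 4*w == 2
Then branch requires 3*w >= t - 5 || 4*w == 2; else branch requires 3*w >= t - 5 || 4*w == 2.
Before the if: (w <= 9 ==> (3*w >= t - 5 || 4*w == 2)) && ((!(w <= 9)) ==> (3*w >= t - 5 || 4*w == 2))
Answer: WP = (w <= 9 ==> (3*w >= t - 5 || 4*w == 2)) && ((!(w <= 9)) ==> (3*w >= t - 5 || 4*w == 2))


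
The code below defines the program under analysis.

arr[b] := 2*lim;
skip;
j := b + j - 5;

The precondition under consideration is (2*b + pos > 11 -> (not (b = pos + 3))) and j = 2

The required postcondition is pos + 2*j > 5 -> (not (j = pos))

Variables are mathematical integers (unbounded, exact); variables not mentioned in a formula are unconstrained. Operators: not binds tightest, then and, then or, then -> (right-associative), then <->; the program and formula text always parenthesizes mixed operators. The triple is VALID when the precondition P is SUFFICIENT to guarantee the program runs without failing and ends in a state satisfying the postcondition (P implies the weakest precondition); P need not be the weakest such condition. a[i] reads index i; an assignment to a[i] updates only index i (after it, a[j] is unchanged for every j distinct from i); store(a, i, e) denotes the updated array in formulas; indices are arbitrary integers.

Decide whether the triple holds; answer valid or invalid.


Working backward. After the program, the postcondition pos + 2*j > 5 -> (not (j = pos)) must hold; in canonical form it is 2*j + pos > 5 -> (not (j = pos)).
Before j := b + j - 5: 2*b + 2*j + pos > 15 -> (not (b + j = pos + 5))
Before skip: 2*b + 2*j + pos > 15 -> (not (b + j = pos + 5))
Before arr[b] := 2*lim: 2*b + 2*j + pos > 15 -> (not (b + j = pos + 5))
The weakest precondition is 2*b + 2*j + pos > 15 -> (not (b + j = pos + 5)).
Check whether (2*b + pos > 11 -> (not (b = pos + 3))) and j = 2 implies it.
Every state satisfying the precondition satisfies the weakest precondition: the implication holds.
Answer: valid


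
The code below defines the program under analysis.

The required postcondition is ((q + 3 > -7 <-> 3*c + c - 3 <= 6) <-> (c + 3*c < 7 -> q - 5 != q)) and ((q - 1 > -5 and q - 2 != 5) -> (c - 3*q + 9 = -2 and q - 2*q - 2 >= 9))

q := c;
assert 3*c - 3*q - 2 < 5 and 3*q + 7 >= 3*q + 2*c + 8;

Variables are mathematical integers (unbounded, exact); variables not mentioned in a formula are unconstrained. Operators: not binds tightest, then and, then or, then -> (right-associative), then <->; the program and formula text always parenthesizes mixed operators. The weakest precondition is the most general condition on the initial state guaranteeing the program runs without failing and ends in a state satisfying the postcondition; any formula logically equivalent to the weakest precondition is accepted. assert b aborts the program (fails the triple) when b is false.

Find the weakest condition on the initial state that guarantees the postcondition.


Working backward. After the program, the postcondition ((q + 3 > -7 <-> 3*c + c - 3 <= 6) <-> (c + 3*c < 7 -> q - 5 != q)) and ((q - 1 > -5 and q - 2 != 5) -> (c - 3*q + 9 = -2 and q - 2*q - 2 >= 9)) must hold; in canonical form it is (q > -10 <-> 4*c <= 9) and ((q > -4 and q != 7) -> (c = 3*q - 11 and q <= -11)).
Before assert 3*c - 3*q - 2 < 5 and 3*q + 7 >= 3*q + 2*c + 8: 3*c < 3*q + 7 and 2*c <= -1 and (q > -10 <-> 4*c <= 9) and ((q > -4 and q != 7) -> (c = 3*q - 11 and q <= -11))
Before q := c: 2*c <= -1 and (c > -10 <-> 4*c <= 9) and ((c > -4 and c != 7) -> (2*c = 11 and c <= -11))
Answer: WP = 2*c <= -1 and (c > -10 <-> 4*c <= 9) and ((c > -4 and c != 7) -> (2*c = 11 and c <= -11))


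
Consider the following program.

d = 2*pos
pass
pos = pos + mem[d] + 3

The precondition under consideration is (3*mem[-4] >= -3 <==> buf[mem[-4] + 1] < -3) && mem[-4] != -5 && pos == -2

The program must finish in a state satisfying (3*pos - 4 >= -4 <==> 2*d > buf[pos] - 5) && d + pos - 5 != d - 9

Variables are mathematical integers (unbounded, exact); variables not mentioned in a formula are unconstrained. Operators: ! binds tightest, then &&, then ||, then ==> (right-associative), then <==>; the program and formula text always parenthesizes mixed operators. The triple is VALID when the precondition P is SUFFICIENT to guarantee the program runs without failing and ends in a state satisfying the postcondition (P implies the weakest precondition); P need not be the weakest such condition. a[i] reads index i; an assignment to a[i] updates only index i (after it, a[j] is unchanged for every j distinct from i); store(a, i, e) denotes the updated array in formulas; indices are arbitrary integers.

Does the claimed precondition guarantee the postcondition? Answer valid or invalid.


Working backward. After the program, the postcondition (3*pos - 4 >= -4 <==> 2*d > buf[pos] - 5) && d + pos - 5 != d - 9 must hold; in canonical form it is (3*pos >= 0 <==> 2*d > buf[pos] - 5) && pos != -4.
Before pos := pos + mem[d] + 3: (3*mem[d] + 3*pos >= -9 <==> 2*d > buf[mem[d] + pos + 3] - 5) && mem[d] + pos != -7
Before skip: (3*mem[d] + 3*pos >= -9 <==> 2*d > buf[mem[d] + pos + 3] - 5) && mem[d] + pos != -7
Before d := 2*pos: (3*mem[2*pos] + 3*pos >= -9 <==> 4*pos > buf[mem[2*pos] + pos + 3] - 5) && mem[2*pos] + pos != -7
The weakest precondition is (3*mem[2*pos] + 3*pos >= -9 <==> 4*pos > buf[mem[2*pos] + pos + 3] - 5) && mem[2*pos] + pos != -7.
Check whether (3*mem[-4] >= -3 <==> buf[mem[-4] + 1] < -3) && mem[-4] != -5 && pos == -2 implies it.
Every state satisfying the precondition satisfies the weakest precondition: the implication holds.
Answer: valid


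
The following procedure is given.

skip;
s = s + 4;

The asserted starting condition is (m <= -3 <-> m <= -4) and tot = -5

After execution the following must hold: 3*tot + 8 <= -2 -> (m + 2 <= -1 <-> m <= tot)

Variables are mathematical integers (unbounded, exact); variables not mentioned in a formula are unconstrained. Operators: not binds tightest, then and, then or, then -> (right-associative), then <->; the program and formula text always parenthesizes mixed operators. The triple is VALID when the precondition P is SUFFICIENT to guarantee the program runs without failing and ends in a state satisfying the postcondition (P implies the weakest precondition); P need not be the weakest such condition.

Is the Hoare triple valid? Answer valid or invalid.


Working backward. After the program, the postcondition 3*tot + 8 <= -2 -> (m + 2 <= -1 <-> m <= tot) must hold; in canonical form it is 3*tot <= -10 -> (m <= -3 <-> m <= tot).
Before s := s + 4: 3*tot <= -10 -> (m <= -3 <-> m <= tot)
Before skip: 3*tot <= -10 -> (m <= -3 <-> m <= tot)
The weakest precondition is 3*tot <= -10 -> (m <= -3 <-> m <= tot).
Check whether (m <= -3 <-> m <= -4) and tot = -5 implies it.
Countermodel: at the initial state m = -4, tot = -5, the precondition holds but the weakest precondition fails.
Answer: invalid


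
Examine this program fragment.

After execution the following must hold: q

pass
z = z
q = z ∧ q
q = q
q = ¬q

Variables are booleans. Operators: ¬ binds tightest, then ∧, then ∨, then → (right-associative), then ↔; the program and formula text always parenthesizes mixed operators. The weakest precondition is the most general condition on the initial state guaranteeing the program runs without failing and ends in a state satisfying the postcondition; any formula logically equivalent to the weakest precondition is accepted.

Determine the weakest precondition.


Working backward. After the program, q must hold.
Before q := ¬q: ¬q
Before q := q: ¬q
Before q := z ∧ q: ¬(z ∧ q)
Before z := z: ¬(z ∧ q)
Before skip: ¬(z ∧ q)
Answer: WP = ¬(z ∧ q)


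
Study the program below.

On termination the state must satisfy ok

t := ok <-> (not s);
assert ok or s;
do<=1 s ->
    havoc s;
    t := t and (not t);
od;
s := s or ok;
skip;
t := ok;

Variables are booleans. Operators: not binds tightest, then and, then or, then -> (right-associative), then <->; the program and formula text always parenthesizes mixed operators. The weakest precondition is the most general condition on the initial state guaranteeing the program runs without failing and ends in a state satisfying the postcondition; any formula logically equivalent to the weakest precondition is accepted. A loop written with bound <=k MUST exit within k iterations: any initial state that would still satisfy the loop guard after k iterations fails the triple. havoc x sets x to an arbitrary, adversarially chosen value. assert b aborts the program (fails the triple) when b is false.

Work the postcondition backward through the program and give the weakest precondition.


Working backward. After the program, ok must hold.
Before t := ok: ok
Before skip: ok
Before s := s or ok: ok
Before the loop (bound <=1), unroll the exhaustion recursion (WP_0 = exit-now case; WP_j = one more guarded iteration, up to j = 1):
  WP_0: (not s) and ok
  WP_1: (not s) and ((not s) -> ok)
So before the loop: (not s) and ((not s) -> ok)
Before assert ok or s: (ok or s) and (not s) and ((not s) -> ok)
Before t := ok <-> (not s): (ok or s) and (not s) and ((not s) -> ok)
Answer: WP = (ok or s) and (not s) and ((not s) -> ok)


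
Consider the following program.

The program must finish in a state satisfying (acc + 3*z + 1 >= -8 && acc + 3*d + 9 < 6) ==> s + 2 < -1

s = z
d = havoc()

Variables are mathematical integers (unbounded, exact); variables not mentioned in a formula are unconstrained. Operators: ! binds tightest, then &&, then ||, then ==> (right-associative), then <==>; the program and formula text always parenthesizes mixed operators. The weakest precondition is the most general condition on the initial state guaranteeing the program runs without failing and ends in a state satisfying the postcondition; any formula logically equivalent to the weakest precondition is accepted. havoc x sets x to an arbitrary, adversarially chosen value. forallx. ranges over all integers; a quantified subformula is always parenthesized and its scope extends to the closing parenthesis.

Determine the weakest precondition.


Working backward. After the program, the postcondition (acc + 3*z + 1 >= -8 && acc + 3*d + 9 < 6) ==> s + 2 < -1 must hold; in canonical form it is (acc + 3*z >= -9 && acc + 3*d < -3) ==> s < -3.
Before havoc d: forall d_1. ((acc + 3*z >= -9 && acc + 3*d_1 < -3) ==> s < -3)
Before s := z: forall d_1. ((acc + 3*z >= -9 && acc + 3*d_1 < -3) ==> z < -3)
Answer: WP = forall d_1. ((acc + 3*z >= -9 && acc + 3*d_1 < -3) ==> z < -3)


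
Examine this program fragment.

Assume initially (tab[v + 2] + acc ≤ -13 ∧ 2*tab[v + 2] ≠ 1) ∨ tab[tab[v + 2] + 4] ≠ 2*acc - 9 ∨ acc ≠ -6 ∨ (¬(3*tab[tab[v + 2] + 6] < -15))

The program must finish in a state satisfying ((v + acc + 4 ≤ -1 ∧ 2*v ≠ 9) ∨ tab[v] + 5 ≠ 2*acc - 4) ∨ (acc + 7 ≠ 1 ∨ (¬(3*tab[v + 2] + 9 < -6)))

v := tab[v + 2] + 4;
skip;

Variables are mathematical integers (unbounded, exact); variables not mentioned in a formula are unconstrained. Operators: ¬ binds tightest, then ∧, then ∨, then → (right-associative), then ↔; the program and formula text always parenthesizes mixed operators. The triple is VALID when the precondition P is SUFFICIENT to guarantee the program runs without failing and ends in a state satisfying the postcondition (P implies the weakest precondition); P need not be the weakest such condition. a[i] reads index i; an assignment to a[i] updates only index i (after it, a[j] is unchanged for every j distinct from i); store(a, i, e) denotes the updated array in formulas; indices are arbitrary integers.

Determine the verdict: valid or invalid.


Working backward. After the program, the postcondition ((v + acc + 4 ≤ -1 ∧ 2*v ≠ 9) ∨ tab[v] + 5 ≠ 2*acc - 4) ∨ (acc + 7 ≠ 1 ∨ (¬(3*tab[v + 2] + 9 < -6))) must hold; in canonical form it is (acc + v ≤ -5 ∧ 2*v ≠ 9) ∨ tab[v] ≠ 2*acc - 9 ∨ acc ≠ -6 ∨ (¬(3*tab[v + 2] < -15)).
Before skip: (acc + v ≤ -5 ∧ 2*v ≠ 9) ∨ tab[v] ≠ 2*acc - 9 ∨ acc ≠ -6 ∨ (¬(3*tab[v + 2] < -15))
Before v := tab[v + 2] + 4: (tab[v + 2] + acc ≤ -9 ∧ 2*tab[v + 2] ≠ 1) ∨ tab[tab[v + 2] + 4] ≠ 2*acc - 9 ∨ acc ≠ -6 ∨ (¬(3*tab[tab[v + 2] + 6] < -15))
The weakest precondition is (tab[v + 2] + acc ≤ -9 ∧ 2*tab[v + 2] ≠ 1) ∨ tab[tab[v + 2] + 4] ≠ 2*acc - 9 ∨ acc ≠ -6 ∨ (¬(3*tab[tab[v + 2] + 6] < -15)).
Check whether (tab[v + 2] + acc ≤ -13 ∧ 2*tab[v + 2] ≠ 1) ∨ tab[tab[v + 2] + 4] ≠ 2*acc - 9 ∨ acc ≠ -6 ∨ (¬(3*tab[tab[v + 2] + 6] < -15)) implies it.
Every state satisfying the precondition satisfies the weakest precondition: the implication holds.
Answer: valid


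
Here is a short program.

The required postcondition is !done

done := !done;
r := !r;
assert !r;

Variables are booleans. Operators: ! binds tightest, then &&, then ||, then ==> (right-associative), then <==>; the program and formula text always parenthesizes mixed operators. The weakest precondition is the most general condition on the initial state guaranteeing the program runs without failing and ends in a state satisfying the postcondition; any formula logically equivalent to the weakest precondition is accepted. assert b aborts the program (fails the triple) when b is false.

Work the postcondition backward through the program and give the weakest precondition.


Working backward. After the program, !done must hold.
Before assert !r: (!r) && (!done)
Before r := !r: r && (!done)
Before done := !done: r && done
Answer: WP = r && done


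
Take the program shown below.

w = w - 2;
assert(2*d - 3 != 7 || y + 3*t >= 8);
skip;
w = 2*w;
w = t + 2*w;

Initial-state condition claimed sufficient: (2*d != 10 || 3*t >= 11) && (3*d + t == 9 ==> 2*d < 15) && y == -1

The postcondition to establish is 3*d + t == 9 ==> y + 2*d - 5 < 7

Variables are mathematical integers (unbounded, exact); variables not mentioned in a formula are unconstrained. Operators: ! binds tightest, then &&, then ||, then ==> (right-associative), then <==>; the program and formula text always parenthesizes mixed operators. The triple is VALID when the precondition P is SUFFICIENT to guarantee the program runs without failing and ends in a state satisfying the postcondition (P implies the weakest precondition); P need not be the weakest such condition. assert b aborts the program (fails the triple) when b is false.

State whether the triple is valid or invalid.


Working backward. After the program, the postcondition 3*d + t == 9 ==> y + 2*d - 5 < 7 must hold; in canonical form it is 3*d + t == 9 ==> 2*d + y < 12.
Before w := t + 2*w: 3*d + t == 9 ==> 2*d + y < 12
Before w := 2*w: 3*d + t == 9 ==> 2*d + y < 12
Before skip: 3*d + t == 9 ==> 2*d + y < 12
Before assert 2*d - 3 != 7 || y + 3*t >= 8: (2*d != 10 || 3*t + y >= 8) && (3*d + t == 9 ==> 2*d + y < 12)
Before w := w - 2: (2*d != 10 || 3*t + y >= 8) && (3*d + t == 9 ==> 2*d + y < 12)
The weakest precondition is (2*d != 10 || 3*t + y >= 8) && (3*d + t == 9 ==> 2*d + y < 12).
Check whether (2*d != 10 || 3*t >= 11) && (3*d + t == 9 ==> 2*d < 15) && y == -1 implies it.
Countermodel: at the initial state d = 7, t = -12, y = -1, the precondition holds but the weakest precondition fails.
Answer: invalid


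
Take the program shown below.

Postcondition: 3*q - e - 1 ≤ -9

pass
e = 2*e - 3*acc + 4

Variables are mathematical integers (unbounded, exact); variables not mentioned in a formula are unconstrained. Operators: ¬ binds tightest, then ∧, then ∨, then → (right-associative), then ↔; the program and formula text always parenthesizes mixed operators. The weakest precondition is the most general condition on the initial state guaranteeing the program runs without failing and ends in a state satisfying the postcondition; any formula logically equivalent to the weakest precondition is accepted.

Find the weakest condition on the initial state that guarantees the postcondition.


Working backward. After the program, the postcondition 3*q - e - 1 ≤ -9 must hold; in canonical form it is 3*q ≤ e - 8.
Before e := 2*e - 3*acc + 4: 3*acc + 3*q ≤ 2*e - 4
Before skip: 3*acc + 3*q ≤ 2*e - 4
Answer: WP = 3*acc + 3*q ≤ 2*e - 4


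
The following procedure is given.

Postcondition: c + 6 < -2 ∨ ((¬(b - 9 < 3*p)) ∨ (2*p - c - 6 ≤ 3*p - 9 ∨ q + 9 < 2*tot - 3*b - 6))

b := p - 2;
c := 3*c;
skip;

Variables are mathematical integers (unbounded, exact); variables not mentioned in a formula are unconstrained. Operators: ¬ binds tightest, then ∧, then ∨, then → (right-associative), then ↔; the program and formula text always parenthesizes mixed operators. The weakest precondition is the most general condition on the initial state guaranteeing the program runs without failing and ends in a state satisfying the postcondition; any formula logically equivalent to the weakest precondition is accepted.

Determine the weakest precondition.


Working backward. After the program, the postcondition c + 6 < -2 ∨ ((¬(b - 9 < 3*p)) ∨ (2*p - c - 6 ≤ 3*p - 9 ∨ q + 9 < 2*tot - 3*b - 6)) must hold; in canonical form it is c < -8 ∨ (¬(b < 3*p + 9)) ∨ c + p ≥ 3 ∨ 3*b + q < 2*tot - 15.
Before skip: c < -8 ∨ (¬(b < 3*p + 9)) ∨ c + p ≥ 3 ∨ 3*b + q < 2*tot - 15
Before c := 3*c: 3*c < -8 ∨ (¬(b < 3*p + 9)) ∨ 3*c + p ≥ 3 ∨ 3*b + q < 2*tot - 15
Before b := p - 2: 3*c < -8 ∨ (¬(2*p > -11)) ∨ 3*c + p ≥ 3 ∨ 3*p + q < 2*tot - 9
Answer: WP = 3*c < -8 ∨ (¬(2*p > -11)) ∨ 3*c + p ≥ 3 ∨ 3*p + q < 2*tot - 9


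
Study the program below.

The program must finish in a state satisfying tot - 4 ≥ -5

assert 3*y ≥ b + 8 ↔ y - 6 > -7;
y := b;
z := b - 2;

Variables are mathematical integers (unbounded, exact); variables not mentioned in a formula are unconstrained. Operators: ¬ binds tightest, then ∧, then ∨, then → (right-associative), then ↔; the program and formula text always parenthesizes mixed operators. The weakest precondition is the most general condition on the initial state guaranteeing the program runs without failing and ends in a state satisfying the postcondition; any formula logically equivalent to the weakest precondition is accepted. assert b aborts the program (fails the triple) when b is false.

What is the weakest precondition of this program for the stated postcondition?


Working backward. After the program, the postcondition tot - 4 ≥ -5 must hold; in canonical form it is tot ≥ -1.
Before z := b - 2: tot ≥ -1
Before y := b: tot ≥ -1
Before assert 3*y ≥ b + 8 ↔ y - 6 > -7: (3*y ≥ b + 8 ↔ y > -1) ∧ tot ≥ -1
Answer: WP = (3*y ≥ b + 8 ↔ y > -1) ∧ tot ≥ -1
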